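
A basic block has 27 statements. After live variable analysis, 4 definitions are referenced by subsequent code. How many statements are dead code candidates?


Dead code = total statements - live definitions
= 27 - 4 = 23

23


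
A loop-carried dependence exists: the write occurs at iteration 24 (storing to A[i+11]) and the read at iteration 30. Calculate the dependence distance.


Distance = read iteration - write iteration
= 30 - 24 = 6

6


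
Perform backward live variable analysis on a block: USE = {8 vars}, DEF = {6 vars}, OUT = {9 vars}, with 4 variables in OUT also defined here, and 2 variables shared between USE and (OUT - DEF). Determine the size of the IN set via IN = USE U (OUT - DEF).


OUT - DEF: 9 - 4 = 5
|IN| = |USE| + |OUT - DEF| - |USE ∩ (OUT - DEF)| = 8 + 5 - 2 = 11

11


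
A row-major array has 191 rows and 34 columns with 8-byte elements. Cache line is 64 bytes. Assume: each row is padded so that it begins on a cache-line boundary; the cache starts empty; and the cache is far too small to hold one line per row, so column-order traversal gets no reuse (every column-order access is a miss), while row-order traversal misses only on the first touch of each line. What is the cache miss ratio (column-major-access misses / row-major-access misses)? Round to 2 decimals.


Each row occupies 34 * 8 = 272 bytes and starts on a line boundary, so it spans ceil(272 / 64) = 5 cache lines.
Row-major traversal misses (one per line touched): 191 * ceil(34 * 8 / 64) = 955
Column-major traversal misses (no reuse, every access misses): 191 * 34 = 6494
Ratio = 6494 / 955 = 6.8

6.8


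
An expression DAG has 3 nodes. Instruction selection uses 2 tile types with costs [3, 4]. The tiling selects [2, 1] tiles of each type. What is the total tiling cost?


Total cost = sum(count_i * cost_i)
= 2*3 + 1*4
= 10

10


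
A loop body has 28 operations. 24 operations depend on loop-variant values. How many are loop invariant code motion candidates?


Invariant candidates = total - loop-dependent
= 28 - 24 = 4

4


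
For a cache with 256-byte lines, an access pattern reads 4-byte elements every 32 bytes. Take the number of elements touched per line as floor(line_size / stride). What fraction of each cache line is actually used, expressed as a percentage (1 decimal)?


Elements per cache line = floor(256 / 32) = 8
Bytes used = 8 * 4 = 32
Utilization = 32 / 256 * 100 = 12.5%

12.5


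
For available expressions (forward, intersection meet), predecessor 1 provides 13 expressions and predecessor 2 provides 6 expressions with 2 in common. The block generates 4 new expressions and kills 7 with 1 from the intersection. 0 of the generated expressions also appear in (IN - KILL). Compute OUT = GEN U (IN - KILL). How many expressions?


IN = intersection of predecessors = 2
IN - KILL = 2 - 1 = 1
|OUT| = |GEN| + |IN - KILL| - |GEN ∩ (IN - KILL)| = 4 + 1 - 0 = 5

5


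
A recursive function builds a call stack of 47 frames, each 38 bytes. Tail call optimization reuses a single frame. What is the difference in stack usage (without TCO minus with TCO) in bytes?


Without TCO: 47 * 38 = 1786 bytes
With TCO: reuse 1 frame = 38 bytes
Savings = 1786 - 38 = 1748

1748


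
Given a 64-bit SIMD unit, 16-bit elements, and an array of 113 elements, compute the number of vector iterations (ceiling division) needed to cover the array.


Width = 64 / 16 = 4 elements per vector op
Iterations = ceil(113 / 4) = 29

29


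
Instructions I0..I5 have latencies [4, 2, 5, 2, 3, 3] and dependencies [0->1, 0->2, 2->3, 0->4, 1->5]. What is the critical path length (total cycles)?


Compute longest path through dependency graph: dist(Ik) = max over predecessors of dist + latency(Ik).
dist(I0) = latency 4 = 4
dist(I1) = dist(I0) + 2 = 4 + 2 = 6
dist(I2) = dist(I0) + 5 = 4 + 5 = 9
dist(I3) = dist(I2) + 2 = 9 + 2 = 11
dist(I4) = dist(I0) + 3 = 4 + 3 = 7
dist(I5) = dist(I1) + 3 = 6 + 3 = 9
Critical path = max dist = 11

11


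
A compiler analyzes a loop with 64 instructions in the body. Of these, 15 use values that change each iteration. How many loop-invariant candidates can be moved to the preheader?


Invariant candidates = total - loop-dependent
= 64 - 15 = 49

49


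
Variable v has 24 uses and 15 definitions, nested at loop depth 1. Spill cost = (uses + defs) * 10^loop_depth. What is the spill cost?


uses + defs = 24 + 15 = 39
10^1 = 10
Spill cost = 39 * 10 = 390

390


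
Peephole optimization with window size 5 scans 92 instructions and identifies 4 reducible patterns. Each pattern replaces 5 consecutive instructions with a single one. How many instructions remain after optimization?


Each match removes 4 instructions.
Total removed = 4 * 4 = 16
Remaining = 92 - 16 = 76

76


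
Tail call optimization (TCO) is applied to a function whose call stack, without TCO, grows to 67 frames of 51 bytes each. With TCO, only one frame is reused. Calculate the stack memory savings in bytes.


Without TCO: 67 * 51 = 3417 bytes
With TCO: reuse 1 frame = 51 bytes
Savings = 3417 - 51 = 3366

3366


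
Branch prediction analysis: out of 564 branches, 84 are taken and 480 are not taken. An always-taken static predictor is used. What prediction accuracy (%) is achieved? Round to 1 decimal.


Predictor: always-taken
Correct predictions = 84
Accuracy = 84 / 564 * 100 = 14.9%

14.9


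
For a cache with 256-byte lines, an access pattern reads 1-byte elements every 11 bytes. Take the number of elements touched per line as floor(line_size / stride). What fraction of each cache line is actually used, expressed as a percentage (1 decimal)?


Elements per cache line = floor(256 / 11) = 23
Bytes used = 23 * 1 = 23
Utilization = 23 / 256 * 100 = 9.0%

9.0


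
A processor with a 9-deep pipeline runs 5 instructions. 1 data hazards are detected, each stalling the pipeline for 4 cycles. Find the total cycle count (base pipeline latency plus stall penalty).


Base cycles = 9 + 5 - 1 = 13
Total stalls = 1 * 4 = 4
Total = 13 + 4 = 17

17


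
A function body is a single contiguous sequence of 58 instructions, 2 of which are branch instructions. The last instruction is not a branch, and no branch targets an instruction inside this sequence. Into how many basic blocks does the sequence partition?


With no in-sequence branch targets, the leaders are the first instruction plus the instruction after each branch.
Number of basic blocks = branches + 1
= 2 + 1 = 3

3


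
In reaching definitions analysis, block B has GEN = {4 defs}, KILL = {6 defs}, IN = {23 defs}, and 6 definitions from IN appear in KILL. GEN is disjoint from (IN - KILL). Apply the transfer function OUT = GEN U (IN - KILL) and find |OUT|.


IN - KILL: 23 - 6 = 17 surviving definitions
OUT = GEN + surviving = 4 + 17 = 21

21


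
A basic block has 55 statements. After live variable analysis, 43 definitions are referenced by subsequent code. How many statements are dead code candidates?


Dead code = total statements - live definitions
= 55 - 43 = 12

12


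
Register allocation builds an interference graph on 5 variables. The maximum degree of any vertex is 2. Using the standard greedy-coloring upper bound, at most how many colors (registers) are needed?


Greedy coloring never needs more than (max_degree + 1) colors: when coloring a vertex, at most max_degree neighbors are already colored.
Upper bound = 2 + 1 = 3

3


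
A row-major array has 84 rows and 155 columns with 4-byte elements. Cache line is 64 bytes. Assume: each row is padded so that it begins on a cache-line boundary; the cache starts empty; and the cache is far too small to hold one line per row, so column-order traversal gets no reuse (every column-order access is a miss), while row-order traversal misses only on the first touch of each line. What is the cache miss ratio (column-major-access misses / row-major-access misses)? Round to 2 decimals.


Each row occupies 155 * 4 = 620 bytes and starts on a line boundary, so it spans ceil(620 / 64) = 10 cache lines.
Row-major traversal misses (one per line touched): 84 * ceil(155 * 4 / 64) = 840
Column-major traversal misses (no reuse, every access misses): 84 * 155 = 13020
Ratio = 13020 / 840 = 15.5

15.5


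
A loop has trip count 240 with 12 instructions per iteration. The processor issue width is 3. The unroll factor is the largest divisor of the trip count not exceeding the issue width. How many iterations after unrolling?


Largest divisor of 240 <= 3 is 3
New iterations = 240 / 3 = 80

80


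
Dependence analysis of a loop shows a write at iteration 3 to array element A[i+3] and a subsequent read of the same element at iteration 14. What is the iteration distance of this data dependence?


Distance = read iteration - write iteration
= 14 - 3 = 11

11


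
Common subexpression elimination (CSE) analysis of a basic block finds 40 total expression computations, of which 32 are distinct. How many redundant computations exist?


CSE count = total expressions - unique expressions
= 40 - 32 = 8

8


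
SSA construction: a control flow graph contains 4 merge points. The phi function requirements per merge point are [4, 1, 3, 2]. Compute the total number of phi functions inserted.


Total phi functions = sum of phi functions at each join node
= 4 + 1 + 3 + 2 = 10

10


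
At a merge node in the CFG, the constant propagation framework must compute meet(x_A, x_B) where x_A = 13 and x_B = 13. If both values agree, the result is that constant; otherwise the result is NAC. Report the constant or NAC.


Meet operation: if both paths give the same constant, result is that constant; if they differ, result is NAC (not-a-constant).
Path A: 13, Path B: 13 -> equal
Result: constant -> 13

13


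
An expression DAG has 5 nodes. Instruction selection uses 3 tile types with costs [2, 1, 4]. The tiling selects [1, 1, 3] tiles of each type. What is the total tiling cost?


Total cost = sum(count_i * cost_i)
= 1*2 + 1*1 + 3*4
= 15

15


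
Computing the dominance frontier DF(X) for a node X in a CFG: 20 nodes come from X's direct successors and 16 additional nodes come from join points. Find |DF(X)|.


DF(X) = direct successor contributions + join point contributions
= 20 + 16 = 36

36


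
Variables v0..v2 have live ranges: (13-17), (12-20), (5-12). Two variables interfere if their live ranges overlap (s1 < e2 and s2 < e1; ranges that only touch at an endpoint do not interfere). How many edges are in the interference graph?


Check all pairs for overlapping intervals.
Two intervals (s1,e1) and (s2,e2) overlap if s1 < e2 and s2 < e1.
v0 (13-17) vs v1..v2: overlaps v1 -> 1
v1 (12-20) vs v2: overlaps none -> 0
Total overlapping pairs = 1 + 0 = 1

1


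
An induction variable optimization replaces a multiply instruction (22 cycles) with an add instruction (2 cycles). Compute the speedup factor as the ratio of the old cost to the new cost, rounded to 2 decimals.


Ratio = mult_cost / add_cost = 22 / 2 = 11.0

11.0


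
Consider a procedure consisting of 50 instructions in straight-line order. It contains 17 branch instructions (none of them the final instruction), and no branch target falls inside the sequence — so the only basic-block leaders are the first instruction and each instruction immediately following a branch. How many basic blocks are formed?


With no in-sequence branch targets, the leaders are the first instruction plus the instruction after each branch.
Number of basic blocks = branches + 1
= 17 + 1 = 18

18


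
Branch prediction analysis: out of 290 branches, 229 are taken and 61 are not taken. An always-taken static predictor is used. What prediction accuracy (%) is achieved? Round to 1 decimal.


Predictor: always-taken
Correct predictions = 229
Accuracy = 229 / 290 * 100 = 79.0%

79.0


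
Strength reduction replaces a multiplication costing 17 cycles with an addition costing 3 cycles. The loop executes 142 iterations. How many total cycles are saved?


Per-iteration saving = 17 - 3 = 14
Total saved = 142 * 14 = 1988

1988


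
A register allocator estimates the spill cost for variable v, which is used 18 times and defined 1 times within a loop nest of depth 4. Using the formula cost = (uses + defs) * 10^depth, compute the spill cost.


uses + defs = 18 + 1 = 19
10^4 = 10000
Spill cost = 19 * 10000 = 190000

190000


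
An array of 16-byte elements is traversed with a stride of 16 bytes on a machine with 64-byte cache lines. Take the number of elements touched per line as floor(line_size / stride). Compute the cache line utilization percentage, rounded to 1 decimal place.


Elements per cache line = floor(64 / 16) = 4
Bytes used = 4 * 16 = 64
Utilization = 64 / 64 * 100 = 100.0%

100.0


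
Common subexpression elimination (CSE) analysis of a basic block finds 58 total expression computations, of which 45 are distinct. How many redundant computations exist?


CSE count = total expressions - unique expressions
= 58 - 45 = 13

13


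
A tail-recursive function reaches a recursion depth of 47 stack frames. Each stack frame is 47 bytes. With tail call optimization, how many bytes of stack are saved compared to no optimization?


Without TCO: 47 * 47 = 2209 bytes
With TCO: reuse 1 frame = 47 bytes
Savings = 2209 - 47 = 2162

2162


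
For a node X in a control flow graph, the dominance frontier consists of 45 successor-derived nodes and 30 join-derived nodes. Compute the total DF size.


DF(X) = direct successor contributions + join point contributions
= 45 + 30 = 75

75


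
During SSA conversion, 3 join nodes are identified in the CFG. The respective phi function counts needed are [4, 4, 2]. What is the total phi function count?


Total phi functions = sum of phi functions at each join node
= 4 + 4 + 2 = 10

10


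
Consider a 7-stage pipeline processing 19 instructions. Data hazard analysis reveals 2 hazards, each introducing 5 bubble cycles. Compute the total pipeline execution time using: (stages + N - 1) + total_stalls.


Base cycles = 7 + 19 - 1 = 25
Total stalls = 2 * 5 = 10
Total = 25 + 10 = 35

35


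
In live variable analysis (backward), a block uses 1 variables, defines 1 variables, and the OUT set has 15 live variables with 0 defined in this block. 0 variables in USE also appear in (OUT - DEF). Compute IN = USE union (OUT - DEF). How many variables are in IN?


OUT - DEF: 15 - 0 = 15
|IN| = |USE| + |OUT - DEF| - |USE ∩ (OUT - DEF)| = 1 + 15 - 0 = 16

16


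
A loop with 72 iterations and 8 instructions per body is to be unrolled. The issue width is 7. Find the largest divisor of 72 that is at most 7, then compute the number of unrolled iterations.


Largest divisor of 72 <= 7 is 6
New iterations = 72 / 6 = 12

12


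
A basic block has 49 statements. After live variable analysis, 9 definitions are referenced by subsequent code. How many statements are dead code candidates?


Dead code = total statements - live definitions
= 49 - 9 = 40

40


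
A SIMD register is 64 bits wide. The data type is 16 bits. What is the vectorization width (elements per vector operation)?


Width = SIMD bits / data type bits
= 64 / 16 = 4

4


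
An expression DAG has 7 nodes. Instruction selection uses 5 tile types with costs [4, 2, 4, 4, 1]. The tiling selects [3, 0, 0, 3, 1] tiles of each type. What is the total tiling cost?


Total cost = sum(count_i * cost_i)
= 3*4 + 0*2 + 0*4 + 3*4 + 1*1
= 25

25


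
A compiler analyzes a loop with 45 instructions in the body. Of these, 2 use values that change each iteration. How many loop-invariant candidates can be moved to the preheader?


Invariant candidates = total - loop-dependent
= 45 - 2 = 43

43


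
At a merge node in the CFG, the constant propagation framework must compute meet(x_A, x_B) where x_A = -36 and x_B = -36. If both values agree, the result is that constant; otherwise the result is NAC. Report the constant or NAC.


Meet operation: if both paths give the same constant, result is that constant; if they differ, result is NAC (not-a-constant).
Path A: -36, Path B: -36 -> equal
Result: constant -> -36

-36


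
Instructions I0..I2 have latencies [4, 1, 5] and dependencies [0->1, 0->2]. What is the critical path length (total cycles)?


Compute longest path through dependency graph: dist(Ik) = max over predecessors of dist + latency(Ik).
dist(I0) = latency 4 = 4
dist(I1) = dist(I0) + 1 = 4 + 1 = 5
dist(I2) = dist(I0) + 5 = 4 + 5 = 9
Critical path = max dist = 9

9


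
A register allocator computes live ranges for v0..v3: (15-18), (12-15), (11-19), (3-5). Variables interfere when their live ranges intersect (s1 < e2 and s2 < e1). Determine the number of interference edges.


Check all pairs for overlapping intervals.
Two intervals (s1,e1) and (s2,e2) overlap if s1 < e2 and s2 < e1.
v0 (15-18) vs v1..v3: overlaps v2 -> 1
v1 (12-15) vs v2..v3: overlaps v2 -> 1
v2 (11-19) vs v3: overlaps none -> 0
Total overlapping pairs = 1 + 1 + 0 = 2

2


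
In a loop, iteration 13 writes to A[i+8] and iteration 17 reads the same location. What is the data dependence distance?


Distance = read iteration - write iteration
= 17 - 13 = 4

4


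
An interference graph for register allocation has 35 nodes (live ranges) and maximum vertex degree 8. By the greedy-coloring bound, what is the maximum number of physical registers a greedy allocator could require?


Greedy coloring never needs more than (max_degree + 1) colors: when coloring a vertex, at most max_degree neighbors are already colored.
Upper bound = 8 + 1 = 9

9


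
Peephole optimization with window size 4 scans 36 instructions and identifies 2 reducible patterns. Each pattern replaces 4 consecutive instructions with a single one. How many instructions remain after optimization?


Each match removes 3 instructions.
Total removed = 2 * 3 = 6
Remaining = 36 - 6 = 30

30


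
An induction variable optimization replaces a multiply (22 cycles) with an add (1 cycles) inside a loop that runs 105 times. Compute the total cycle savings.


Per-iteration saving = 22 - 1 = 21
Total saved = 105 * 21 = 2205

2205


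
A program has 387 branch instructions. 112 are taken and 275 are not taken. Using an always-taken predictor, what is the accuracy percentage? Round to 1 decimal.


Predictor: always-taken
Correct predictions = 112
Accuracy = 112 / 387 * 100 = 28.9%

28.9


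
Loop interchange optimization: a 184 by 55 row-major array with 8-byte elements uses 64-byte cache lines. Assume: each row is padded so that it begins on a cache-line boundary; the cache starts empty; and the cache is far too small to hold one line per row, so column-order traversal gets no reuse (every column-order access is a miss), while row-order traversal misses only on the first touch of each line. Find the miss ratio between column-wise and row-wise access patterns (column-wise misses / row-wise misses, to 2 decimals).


Each row occupies 55 * 8 = 440 bytes and starts on a line boundary, so it spans ceil(440 / 64) = 7 cache lines.
Row-major traversal misses (one per line touched): 184 * ceil(55 * 8 / 64) = 1288
Column-major traversal misses (no reuse, every access misses): 184 * 55 = 10120
Ratio = 10120 / 1288 = 7.86

7.86


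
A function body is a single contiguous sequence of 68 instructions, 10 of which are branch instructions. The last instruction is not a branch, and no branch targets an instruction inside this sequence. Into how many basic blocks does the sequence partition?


With no in-sequence branch targets, the leaders are the first instruction plus the instruction after each branch.
Number of basic blocks = branches + 1
= 10 + 1 = 11

11


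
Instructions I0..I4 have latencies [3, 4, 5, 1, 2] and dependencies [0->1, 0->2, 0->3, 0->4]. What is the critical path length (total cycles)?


Compute longest path through dependency graph: dist(Ik) = max over predecessors of dist + latency(Ik).
dist(I0) = latency 3 = 3
dist(I1) = dist(I0) + 4 = 3 + 4 = 7
dist(I2) = dist(I0) + 5 = 3 + 5 = 8
dist(I3) = dist(I0) + 1 = 3 + 1 = 4
dist(I4) = dist(I0) + 2 = 3 + 2 = 5
Critical path = max dist = 8

8


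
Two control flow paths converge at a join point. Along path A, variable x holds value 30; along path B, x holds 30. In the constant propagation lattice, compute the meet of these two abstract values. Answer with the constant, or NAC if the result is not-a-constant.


Meet operation: if both paths give the same constant, result is that constant; if they differ, result is NAC (not-a-constant).
Path A: 30, Path B: 30 -> equal
Result: constant -> 30

30


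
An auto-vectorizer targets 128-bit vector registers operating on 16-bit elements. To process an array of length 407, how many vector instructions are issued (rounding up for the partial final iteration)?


Width = 128 / 16 = 8 elements per vector op
Iterations = ceil(407 / 8) = 51

51


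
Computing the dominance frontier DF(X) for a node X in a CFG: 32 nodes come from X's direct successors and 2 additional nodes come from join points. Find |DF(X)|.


DF(X) = direct successor contributions + join point contributions
= 32 + 2 = 34

34


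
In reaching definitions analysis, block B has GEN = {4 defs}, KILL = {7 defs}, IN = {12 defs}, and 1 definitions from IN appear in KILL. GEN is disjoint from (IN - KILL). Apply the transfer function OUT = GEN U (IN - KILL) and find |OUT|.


IN - KILL: 12 - 1 = 11 surviving definitions
OUT = GEN + surviving = 4 + 11 = 15

15


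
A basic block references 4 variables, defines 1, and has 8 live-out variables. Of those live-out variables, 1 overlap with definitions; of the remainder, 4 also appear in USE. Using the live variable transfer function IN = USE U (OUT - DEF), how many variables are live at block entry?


OUT - DEF: 8 - 1 = 7
|IN| = |USE| + |OUT - DEF| - |USE ∩ (OUT - DEF)| = 4 + 7 - 4 = 7

7


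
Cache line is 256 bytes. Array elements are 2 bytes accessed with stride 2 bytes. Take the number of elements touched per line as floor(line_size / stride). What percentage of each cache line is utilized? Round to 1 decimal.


Elements per cache line = floor(256 / 2) = 128
Bytes used = 128 * 2 = 256
Utilization = 256 / 256 * 100 = 100.0%

100.0


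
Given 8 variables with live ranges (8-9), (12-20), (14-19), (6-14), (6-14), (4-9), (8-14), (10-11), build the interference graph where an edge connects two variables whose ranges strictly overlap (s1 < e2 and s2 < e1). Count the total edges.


Check all pairs for overlapping intervals.
Two intervals (s1,e1) and (s2,e2) overlap if s1 < e2 and s2 < e1.
v0 (8-9) vs v1..v7: overlaps v3, v4, v5, v6 -> 4
v1 (12-20) vs v2..v7: overlaps v2, v3, v4, v6 -> 4
v2 (14-19) vs v3..v7: overlaps none -> 0
v3 (6-14) vs v4..v7: overlaps v4, v5, v6, v7 -> 4
v4 (6-14) vs v5..v7: overlaps v5, v6, v7 -> 3
v5 (4-9) vs v6..v7: overlaps v6 -> 1
v6 (8-14) vs v7: overlaps v7 -> 1
Total overlapping pairs = 4 + 4 + 0 + 4 + 3 + 1 + 1 = 17

17


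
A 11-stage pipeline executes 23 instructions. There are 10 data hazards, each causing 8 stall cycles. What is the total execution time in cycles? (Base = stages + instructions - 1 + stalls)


Base cycles = 11 + 23 - 1 = 33
Total stalls = 10 * 8 = 80
Total = 33 + 80 = 113

113


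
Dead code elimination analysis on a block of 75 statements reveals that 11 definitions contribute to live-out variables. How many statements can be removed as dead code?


Dead code = total statements - live definitions
= 75 - 11 = 64

64


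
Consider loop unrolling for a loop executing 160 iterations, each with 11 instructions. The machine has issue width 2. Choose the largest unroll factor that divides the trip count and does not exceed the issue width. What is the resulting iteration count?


Largest divisor of 160 <= 2 is 2
New iterations = 160 / 2 = 80

80


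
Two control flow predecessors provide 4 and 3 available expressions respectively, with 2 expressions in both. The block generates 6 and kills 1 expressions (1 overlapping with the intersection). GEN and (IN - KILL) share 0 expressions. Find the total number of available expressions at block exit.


IN = intersection of predecessors = 2
IN - KILL = 2 - 1 = 1
|OUT| = |GEN| + |IN - KILL| - |GEN ∩ (IN - KILL)| = 6 + 1 - 0 = 7

7


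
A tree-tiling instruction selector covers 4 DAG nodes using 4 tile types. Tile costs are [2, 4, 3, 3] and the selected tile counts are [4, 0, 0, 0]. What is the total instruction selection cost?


Total cost = sum(count_i * cost_i)
= 4*2 + 0*4 + 0*3 + 0*3
= 8

8


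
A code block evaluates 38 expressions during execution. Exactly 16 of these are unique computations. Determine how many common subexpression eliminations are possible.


CSE count = total expressions - unique expressions
= 38 - 16 = 22

22


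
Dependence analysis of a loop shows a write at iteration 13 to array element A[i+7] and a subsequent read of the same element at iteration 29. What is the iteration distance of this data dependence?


Distance = read iteration - write iteration
= 29 - 13 = 16

16


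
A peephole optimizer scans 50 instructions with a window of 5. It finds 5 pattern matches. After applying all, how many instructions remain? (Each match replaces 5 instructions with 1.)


Each match removes 4 instructions.
Total removed = 5 * 4 = 20
Remaining = 50 - 20 = 30

30


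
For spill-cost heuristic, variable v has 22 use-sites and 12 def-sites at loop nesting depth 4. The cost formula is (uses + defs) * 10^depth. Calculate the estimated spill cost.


uses + defs = 22 + 12 = 34
10^4 = 10000
Spill cost = 34 * 10000 = 340000

340000


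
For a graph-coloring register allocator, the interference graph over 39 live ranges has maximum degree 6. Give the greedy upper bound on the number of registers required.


Greedy coloring never needs more than (max_degree + 1) colors: when coloring a vertex, at most max_degree neighbors are already colored.
Upper bound = 6 + 1 = 7

7


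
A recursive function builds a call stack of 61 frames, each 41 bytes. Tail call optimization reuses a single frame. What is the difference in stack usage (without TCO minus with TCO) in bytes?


Without TCO: 61 * 41 = 2501 bytes
With TCO: reuse 1 frame = 41 bytes
Savings = 2501 - 41 = 2460

2460


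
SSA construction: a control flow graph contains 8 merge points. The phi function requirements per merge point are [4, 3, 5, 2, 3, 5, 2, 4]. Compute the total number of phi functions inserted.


Total phi functions = sum of phi functions at each join node
= 4 + 3 + 5 + 2 + 3 + 5 + 2 + 4 = 28

28


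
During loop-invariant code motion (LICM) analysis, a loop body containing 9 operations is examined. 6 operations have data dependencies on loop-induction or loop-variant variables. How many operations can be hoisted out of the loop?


Invariant candidates = total - loop-dependent
= 9 - 6 = 3

3


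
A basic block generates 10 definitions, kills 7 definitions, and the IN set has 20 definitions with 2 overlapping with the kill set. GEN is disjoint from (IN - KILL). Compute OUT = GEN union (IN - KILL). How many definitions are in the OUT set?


IN - KILL: 20 - 2 = 18 surviving definitions
OUT = GEN + surviving = 10 + 18 = 28

28


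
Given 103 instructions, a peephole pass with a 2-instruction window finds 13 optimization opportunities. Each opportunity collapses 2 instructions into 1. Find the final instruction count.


Each match removes 1 instructions.
Total removed = 13 * 1 = 13
Remaining = 103 - 13 = 90

90


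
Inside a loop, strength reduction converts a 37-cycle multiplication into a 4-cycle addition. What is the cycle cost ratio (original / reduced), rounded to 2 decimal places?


Ratio = mult_cost / add_cost = 37 / 4 = 9.25

9.25


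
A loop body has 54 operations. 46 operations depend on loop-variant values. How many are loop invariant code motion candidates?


Invariant candidates = total - loop-dependent
= 54 - 46 = 8

8


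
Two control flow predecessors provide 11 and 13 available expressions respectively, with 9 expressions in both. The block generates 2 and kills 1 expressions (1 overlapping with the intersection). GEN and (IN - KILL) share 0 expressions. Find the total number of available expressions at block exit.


IN = intersection of predecessors = 9
IN - KILL = 9 - 1 = 8
|OUT| = |GEN| + |IN - KILL| - |GEN ∩ (IN - KILL)| = 2 + 8 - 0 = 10

10


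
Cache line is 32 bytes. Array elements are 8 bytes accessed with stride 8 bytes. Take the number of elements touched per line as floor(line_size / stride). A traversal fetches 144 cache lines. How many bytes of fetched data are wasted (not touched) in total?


Elements per line = floor(32 / 8) = 4
Bytes used per line = 4 * 8 = 32
Wasted per line = 32 - 32 = 0
Total wasted = 0 * 144 = 0

0


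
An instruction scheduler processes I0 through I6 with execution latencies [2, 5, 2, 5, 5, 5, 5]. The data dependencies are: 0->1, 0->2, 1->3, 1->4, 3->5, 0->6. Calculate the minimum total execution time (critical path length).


Compute longest path through dependency graph: dist(Ik) = max over predecessors of dist + latency(Ik).
dist(I0) = latency 2 = 2
dist(I1) = dist(I0) + 5 = 2 + 5 = 7
dist(I2) = dist(I0) + 2 = 2 + 2 = 4
dist(I3) = dist(I1) + 5 = 7 + 5 = 12
dist(I4) = dist(I1) + 5 = 7 + 5 = 12
dist(I5) = dist(I3) + 5 = 12 + 5 = 17
dist(I6) = dist(I0) + 5 = 2 + 5 = 7
Critical path = max dist = 17

17


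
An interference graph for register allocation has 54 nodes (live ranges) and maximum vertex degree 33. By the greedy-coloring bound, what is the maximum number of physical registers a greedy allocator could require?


Greedy coloring never needs more than (max_degree + 1) colors: when coloring a vertex, at most max_degree neighbors are already colored.
Upper bound = 33 + 1 = 34

34


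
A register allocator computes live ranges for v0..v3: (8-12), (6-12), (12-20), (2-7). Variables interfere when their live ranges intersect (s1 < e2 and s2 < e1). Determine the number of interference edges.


Check all pairs for overlapping intervals.
Two intervals (s1,e1) and (s2,e2) overlap if s1 < e2 and s2 < e1.
v0 (8-12) vs v1..v3: overlaps v1 -> 1
v1 (6-12) vs v2..v3: overlaps v3 -> 1
v2 (12-20) vs v3: overlaps none -> 0
Total overlapping pairs = 1 + 1 + 0 = 2

2


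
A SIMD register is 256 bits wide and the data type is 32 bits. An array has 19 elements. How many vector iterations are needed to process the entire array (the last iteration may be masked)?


Width = 256 / 32 = 8 elements per vector op
Iterations = ceil(19 / 8) = 3

3


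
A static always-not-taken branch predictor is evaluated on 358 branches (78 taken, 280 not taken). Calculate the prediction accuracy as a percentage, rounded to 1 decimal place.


Predictor: always-not-taken
Correct predictions = 280
Accuracy = 280 / 358 * 100 = 78.2%

78.2


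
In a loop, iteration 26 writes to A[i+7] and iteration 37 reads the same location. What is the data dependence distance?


Distance = read iteration - write iteration
= 37 - 26 = 11

11


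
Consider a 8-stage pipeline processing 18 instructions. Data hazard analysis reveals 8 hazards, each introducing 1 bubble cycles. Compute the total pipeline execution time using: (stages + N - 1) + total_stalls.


Base cycles = 8 + 18 - 1 = 25
Total stalls = 8 * 1 = 8
Total = 25 + 8 = 33

33


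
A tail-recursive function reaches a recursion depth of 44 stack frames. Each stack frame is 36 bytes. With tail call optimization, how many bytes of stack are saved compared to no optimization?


Without TCO: 44 * 36 = 1584 bytes
With TCO: reuse 1 frame = 36 bytes
Savings = 1584 - 36 = 1548

1548


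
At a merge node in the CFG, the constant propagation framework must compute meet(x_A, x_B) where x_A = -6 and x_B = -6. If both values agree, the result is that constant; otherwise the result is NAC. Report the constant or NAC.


Meet operation: if both paths give the same constant, result is that constant; if they differ, result is NAC (not-a-constant).
Path A: -6, Path B: -6 -> equal
Result: constant -> -6

-6


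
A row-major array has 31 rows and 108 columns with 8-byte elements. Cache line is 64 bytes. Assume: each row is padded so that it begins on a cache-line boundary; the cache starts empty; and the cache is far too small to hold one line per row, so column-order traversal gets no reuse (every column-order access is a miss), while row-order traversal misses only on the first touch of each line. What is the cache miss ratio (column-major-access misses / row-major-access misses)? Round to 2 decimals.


Each row occupies 108 * 8 = 864 bytes and starts on a line boundary, so it spans ceil(864 / 64) = 14 cache lines.
Row-major traversal misses (one per line touched): 31 * ceil(108 * 8 / 64) = 434
Column-major traversal misses (no reuse, every access misses): 31 * 108 = 3348
Ratio = 3348 / 434 = 7.71

7.71


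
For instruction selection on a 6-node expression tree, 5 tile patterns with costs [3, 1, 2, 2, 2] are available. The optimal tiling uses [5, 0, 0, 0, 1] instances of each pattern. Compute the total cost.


Total cost = sum(count_i * cost_i)
= 5*3 + 0*1 + 0*2 + 0*2 + 1*2
= 17

17


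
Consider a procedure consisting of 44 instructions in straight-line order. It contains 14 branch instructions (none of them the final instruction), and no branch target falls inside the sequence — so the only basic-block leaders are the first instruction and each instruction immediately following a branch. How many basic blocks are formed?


With no in-sequence branch targets, the leaders are the first instruction plus the instruction after each branch.
Number of basic blocks = branches + 1
= 14 + 1 = 15

15


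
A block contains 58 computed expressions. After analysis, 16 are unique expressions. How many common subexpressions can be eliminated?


CSE count = total expressions - unique expressions
= 58 - 16 = 42

42


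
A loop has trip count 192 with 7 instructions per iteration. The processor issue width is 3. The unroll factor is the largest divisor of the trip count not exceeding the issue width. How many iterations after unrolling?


Largest divisor of 192 <= 3 is 3
New iterations = 192 / 3 = 64

64


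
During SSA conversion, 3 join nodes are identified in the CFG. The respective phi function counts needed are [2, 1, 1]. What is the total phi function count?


Total phi functions = sum of phi functions at each join node
= 2 + 1 + 1 = 4

4


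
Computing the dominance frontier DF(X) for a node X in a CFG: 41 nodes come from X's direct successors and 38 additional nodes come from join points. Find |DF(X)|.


DF(X) = direct successor contributions + join point contributions
= 41 + 38 = 79

79


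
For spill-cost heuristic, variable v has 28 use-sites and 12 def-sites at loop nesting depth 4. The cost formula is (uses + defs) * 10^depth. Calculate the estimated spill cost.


uses + defs = 28 + 12 = 40
10^4 = 10000
Spill cost = 40 * 10000 = 400000

400000


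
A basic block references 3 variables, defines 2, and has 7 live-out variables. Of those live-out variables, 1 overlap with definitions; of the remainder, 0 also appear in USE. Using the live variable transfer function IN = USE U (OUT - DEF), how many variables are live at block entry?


OUT - DEF: 7 - 1 = 6
|IN| = |USE| + |OUT - DEF| - |USE ∩ (OUT - DEF)| = 3 + 6 - 0 = 9

9


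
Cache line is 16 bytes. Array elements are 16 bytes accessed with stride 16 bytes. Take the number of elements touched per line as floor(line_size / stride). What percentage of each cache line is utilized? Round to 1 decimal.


Elements per cache line = floor(16 / 16) = 1
Bytes used = 1 * 16 = 16
Utilization = 16 / 16 * 100 = 100.0%

100.0


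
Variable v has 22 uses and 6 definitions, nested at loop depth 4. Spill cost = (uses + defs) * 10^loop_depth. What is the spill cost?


uses + defs = 22 + 6 = 28
10^4 = 10000
Spill cost = 28 * 10000 = 280000

280000


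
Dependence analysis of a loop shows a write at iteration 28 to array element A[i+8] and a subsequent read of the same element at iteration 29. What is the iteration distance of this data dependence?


Distance = read iteration - write iteration
= 29 - 28 = 1

1


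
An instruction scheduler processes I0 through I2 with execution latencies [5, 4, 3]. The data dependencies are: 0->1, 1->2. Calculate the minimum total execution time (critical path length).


Compute longest path through dependency graph: dist(Ik) = max over predecessors of dist + latency(Ik).
dist(I0) = latency 5 = 5
dist(I1) = dist(I0) + 4 = 5 + 4 = 9
dist(I2) = dist(I1) + 3 = 9 + 3 = 12
Critical path = max dist = 12

12


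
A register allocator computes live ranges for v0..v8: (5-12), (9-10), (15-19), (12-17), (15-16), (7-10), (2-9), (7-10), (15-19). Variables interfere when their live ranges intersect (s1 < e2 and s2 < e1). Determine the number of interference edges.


Check all pairs for overlapping intervals.
Two intervals (s1,e1) and (s2,e2) overlap if s1 < e2 and s2 < e1.
v0 (5-12) vs v1..v8: overlaps v1, v5, v6, v7 -> 4
v1 (9-10) vs v2..v8: overlaps v5, v7 -> 2
v2 (15-19) vs v3..v8: overlaps v3, v4, v8 -> 3
v3 (12-17) vs v4..v8: overlaps v4, v8 -> 2
v4 (15-16) vs v5..v8: overlaps v8 -> 1
v5 (7-10) vs v6..v8: overlaps v6, v7 -> 2
v6 (2-9) vs v7..v8: overlaps v7 -> 1
v7 (7-10) vs v8: overlaps none -> 0
Total overlapping pairs = 4 + 2 + 3 + 2 + 1 + 2 + 1 + 0 = 15

15


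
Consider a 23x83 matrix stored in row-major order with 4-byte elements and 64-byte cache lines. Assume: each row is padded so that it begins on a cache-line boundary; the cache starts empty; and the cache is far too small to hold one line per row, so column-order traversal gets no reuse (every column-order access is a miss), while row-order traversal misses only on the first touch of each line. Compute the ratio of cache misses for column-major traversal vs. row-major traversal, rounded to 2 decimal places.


Each row occupies 83 * 4 = 332 bytes and starts on a line boundary, so it spans ceil(332 / 64) = 6 cache lines.
Row-major traversal misses (one per line touched): 23 * ceil(83 * 4 / 64) = 138
Column-major traversal misses (no reuse, every access misses): 23 * 83 = 1909
Ratio = 1909 / 138 = 13.83

13.83


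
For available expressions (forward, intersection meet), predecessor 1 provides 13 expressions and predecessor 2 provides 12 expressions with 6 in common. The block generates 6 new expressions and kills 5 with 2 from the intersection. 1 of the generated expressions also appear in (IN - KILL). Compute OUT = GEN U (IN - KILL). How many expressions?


IN = intersection of predecessors = 6
IN - KILL = 6 - 2 = 4
|OUT| = |GEN| + |IN - KILL| - |GEN ∩ (IN - KILL)| = 6 + 4 - 1 = 9

9


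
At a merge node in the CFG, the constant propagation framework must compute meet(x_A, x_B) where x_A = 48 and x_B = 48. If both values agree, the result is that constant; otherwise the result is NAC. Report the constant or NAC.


Meet operation: if both paths give the same constant, result is that constant; if they differ, result is NAC (not-a-constant).
Path A: 48, Path B: 48 -> equal
Result: constant -> 48

48


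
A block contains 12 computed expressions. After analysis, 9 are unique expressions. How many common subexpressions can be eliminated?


CSE count = total expressions - unique expressions
= 12 - 9 = 3

3


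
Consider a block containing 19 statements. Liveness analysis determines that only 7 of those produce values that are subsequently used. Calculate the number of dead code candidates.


Dead code = total statements - live definitions
= 19 - 7 = 12

12


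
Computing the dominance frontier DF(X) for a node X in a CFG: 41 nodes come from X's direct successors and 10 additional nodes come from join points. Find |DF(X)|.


DF(X) = direct successor contributions + join point contributions
= 41 + 10 = 51

51
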